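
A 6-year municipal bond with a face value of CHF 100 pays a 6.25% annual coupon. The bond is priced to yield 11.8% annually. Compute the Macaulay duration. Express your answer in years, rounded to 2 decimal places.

5.05 years

Periodic yield y = 0.118. Discount each cash flow and weight by its year:
  t   CF        PV=CF/(1+0.118)^t    t·PV
  1         6.25         5.5903         5.5903
  2         6.25         5.0003        10.0006
  3         6.25         4.4725        13.4176
  4         6.25         4.0005        16.0019
  5         6.25         3.5783        17.8913
  6       106.25        54.4099       326.4595
  Σ                     77.0519       389.3613
Price P = Σ PV = 77.0519.
Macaulay duration = Σ(t·PV) / P = 389.3613 / 77.0519 = 5.05324 years.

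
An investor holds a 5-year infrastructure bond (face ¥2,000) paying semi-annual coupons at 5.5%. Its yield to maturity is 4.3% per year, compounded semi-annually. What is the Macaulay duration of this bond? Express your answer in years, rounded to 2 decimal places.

4.46 years

Periodic yield y = 0.0215. Discount each cash flow and weight by its period:
  t   CF        PV=CF/(1+0.0215)^t    t·PV
  1        55.00        53.8424        53.8424
  2        55.00        52.7091       105.4183
  3        55.00        51.5997       154.7992
  4        55.00        50.5137       202.0548
  5        55.00        49.4505       247.2526
  6        55.00        48.4097       290.4582
  7        55.00        47.3908       331.7356
  8        55.00        46.3933       371.1468
  9        55.00        45.4169       408.7520
  10    2,055.00     1,661.2237    16,612.2369
  Σ                  2,106.9499    18,777.6969
Price P = Σ PV = 2,106.9499.
Macaulay duration = Σ(t·PV) / P = 18,777.6969 / 2,106.9499 = 8.91227 half-year periods.
In years: 8.91227 / 2 = 4.45613 years.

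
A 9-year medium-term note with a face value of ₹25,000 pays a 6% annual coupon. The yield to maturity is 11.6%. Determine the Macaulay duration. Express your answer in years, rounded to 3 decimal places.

Periodic yield y = 0.116. Discount each cash flow and weight by its year:
  t   CF        PV=CF/(1+0.116)^t    t·PV
  1     1,500.00     1,344.0860     1,344.0860
  2     1,500.00     1,204.3782     2,408.7563
  3     1,500.00     1,079.1919     3,237.5757
  4     1,500.00       967.0178     3,868.0713
  5     1,500.00       866.5034     4,332.5171
  6     1,500.00       776.4368     4,658.6206
  7     1,500.00       695.7319     4,870.1231
  8     1,500.00       623.4157     4,987.3252
  9    26,500.00     9,868.8858    88,819.9720
  Σ                 17,425.6474   118,527.0474
Price P = Σ PV = 17,425.6474.
Macaulay duration = Σ(t·PV) / P = 118,527.0474 / 17,425.6474 = 6.80187 years.

6.802 years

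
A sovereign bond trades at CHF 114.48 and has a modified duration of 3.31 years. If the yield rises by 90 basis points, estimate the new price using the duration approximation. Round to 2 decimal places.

Duration approximation: ΔP/P ≈ -D_mod · Δy = -3.31 × (+0.009) = -0.029790.
New price ≈ 114.48 × (1 - 0.029790) = 111.0696408.

CHF 111.07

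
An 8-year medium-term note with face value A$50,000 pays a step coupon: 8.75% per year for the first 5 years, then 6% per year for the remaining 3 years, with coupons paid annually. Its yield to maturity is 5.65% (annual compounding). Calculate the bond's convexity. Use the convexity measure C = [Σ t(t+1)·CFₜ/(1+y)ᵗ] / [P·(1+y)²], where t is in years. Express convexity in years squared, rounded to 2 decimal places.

45.77

With y = 0.0565:
  t   CF        PV=CF/(1+0.0565)^t    t·PV        t(t+1)·PV
  1     4,375.00     4,141.0317     4,141.0317       8,282.0634
  2     4,375.00     3,919.5757     7,839.1514      23,517.4541
  3     4,375.00     3,709.9628    11,129.8884      44,519.5534
  4     4,375.00     3,511.5597    14,046.2387      70,231.1933
  5     4,375.00     3,323.7668    16,618.8342      99,713.0051
  6     3,000.00     2,157.2687    12,943.6123      90,605.2863
  7     3,000.00     2,041.9013    14,293.3091     114,346.4726
  8    53,000.00    34,144.4293   273,155.4346   2,458,398.9113
  Σ                 56,949.4960   354,167.5003   2,909,613.9396
P = 56,949.4960.
Convexity = Σ t(t+1)·PV / [P·(1+y)²] = 2,909,613.9396 / (56,949.4960 × 1.116192) = 45.77269.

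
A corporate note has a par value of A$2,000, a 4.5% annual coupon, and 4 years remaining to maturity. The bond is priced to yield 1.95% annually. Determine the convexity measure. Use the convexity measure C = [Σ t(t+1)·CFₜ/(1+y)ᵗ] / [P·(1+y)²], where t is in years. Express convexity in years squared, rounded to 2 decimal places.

With y = 0.0195:
  t   CF        PV=CF/(1+0.0195)^t    t·PV        t(t+1)·PV
  1        90.00        88.2786        88.2786         176.5571
  2        90.00        86.5901       173.1801         519.5404
  3        90.00        84.9339       254.8016       1,019.2062
  4     2,090.00     1,934.6275     7,738.5102      38,692.5508
  Σ                  2,194.4300     8,254.7704      40,407.8545
P = 2,194.4300.
Convexity = Σ t(t+1)·PV / [P·(1+y)²] = 40,407.8545 / (2,194.4300 × 1.039380) = 17.71616.

17.72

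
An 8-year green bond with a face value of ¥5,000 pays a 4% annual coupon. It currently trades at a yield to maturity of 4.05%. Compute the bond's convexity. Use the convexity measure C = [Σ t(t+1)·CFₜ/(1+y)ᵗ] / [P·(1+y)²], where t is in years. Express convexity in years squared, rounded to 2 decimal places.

55.53

With y = 0.0405:
  t   CF        PV=CF/(1+0.0405)^t    t·PV        t(t+1)·PV
  1       200.00       192.2153       192.2153         384.4306
  2       200.00       184.7336       369.4671       1,108.4014
  3       200.00       177.5431       532.6292       2,130.5169
  4       200.00       170.6325       682.5298       3,412.6492
  5       200.00       163.9908       819.9542       4,919.7250
  6       200.00       157.6077       945.6463       6,619.5243
  7       200.00       151.4731     1,060.3114       8,482.4915
  8     5,200.00     3,785.0068    30,280.0546     272,520.4916
  Σ                  4,983.2028    34,882.8080     299,578.2305
P = 4,983.2028.
Convexity = Σ t(t+1)·PV / [P·(1+y)²] = 299,578.2305 / (4,983.2028 × 1.082640) = 55.52870.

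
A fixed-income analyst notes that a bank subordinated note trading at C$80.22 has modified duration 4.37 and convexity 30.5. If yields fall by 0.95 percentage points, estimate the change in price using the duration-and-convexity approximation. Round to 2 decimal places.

+C$3.44

Duration effect: -D_mod·Δy = -4.37 × (-0.0095) = +0.041515
Convexity effect: ½·C·(Δy)² = 0.5 × 30.5 × (-0.0095)² = +0.0013763125
ΔP/P ≈ +0.041515 + 0.0013763125 = +0.0428913125
ΔP ≈ 80.22 × (+0.0428913125) = +3.44074108875.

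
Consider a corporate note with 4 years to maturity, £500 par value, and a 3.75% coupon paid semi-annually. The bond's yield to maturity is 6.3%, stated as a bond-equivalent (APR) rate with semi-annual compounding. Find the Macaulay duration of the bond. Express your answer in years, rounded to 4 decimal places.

Periodic yield y = 0.0315. Discount each cash flow and weight by its period:
  t   CF        PV=CF/(1+0.0315)^t    t·PV
  1        9.375         9.0887         9.0887
  2        9.375         8.8112        17.6223
  3        9.375         8.5421        25.6262
  4        9.375         8.2812        33.1249
  5        9.375         8.0283        40.1416
  6        9.375         7.7832        46.6990
  7        9.375         7.5455        52.8183
  8      509.375       397.4512     3,179.6093
  Σ                    455.5313     3,404.7303
Price P = Σ PV = 455.5313.
Macaulay duration = Σ(t·PV) / P = 3,404.7303 / 455.5313 = 7.47420 half-year periods.
In years: 7.47420 / 2 = 3.73710 years.

3.7371 years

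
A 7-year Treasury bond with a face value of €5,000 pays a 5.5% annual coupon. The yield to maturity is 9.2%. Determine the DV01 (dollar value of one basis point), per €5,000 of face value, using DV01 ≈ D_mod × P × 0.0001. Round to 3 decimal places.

€2.191

Periodic yield y = 0.092.
  t   CF        PV=CF/(1+0.092)^t    t·PV
  1       275.00       251.8315       251.8315
  2       275.00       230.6149       461.2299
  3       275.00       211.1858       633.5575
  4       275.00       193.3936       773.5745
  5       275.00       177.1004       885.5019
  6       275.00       162.1798       973.0790
  7     5,275.00     2,848.8133    19,941.6934
  Σ                  4,075.1195    23,920.4677
P = 4,075.1195; D_Mac = 5.86988 yrs; D_mod = 5.37535 yrs.
DV01 ≈ 5.37535 × 4,075.1195 × 0.0001 = 2.190519.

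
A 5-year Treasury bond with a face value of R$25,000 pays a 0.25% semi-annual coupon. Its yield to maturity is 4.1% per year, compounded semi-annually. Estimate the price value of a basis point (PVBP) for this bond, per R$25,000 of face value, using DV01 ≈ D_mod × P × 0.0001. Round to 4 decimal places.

Periodic yield y = 0.0205.
  t   CF        PV=CF/(1+0.0205)^t    t·PV
  1        31.25        30.6222        30.6222
  2        31.25        30.0071        60.0142
  3        31.25        29.4043        88.2129
  4        31.25        28.8136       115.2545
  5        31.25        28.2348       141.1741
  6        31.25        27.6676       166.0058
  7        31.25        27.1118       189.7829
  8        31.25        26.5672       212.5377
  9        31.25        26.0335       234.3017
  10   25,031.25    20,433.9557   204,339.5569
  Σ                 20,688.4180   205,577.4629
P = 20,688.4180; D_Mac = 9.93684 half-year periods = 4.96842 yrs; D_mod = 4.86861 yrs.
DV01 ≈ 4.86861 × 20,688.4180 × 0.0001 = 10.072389.

R$10.0724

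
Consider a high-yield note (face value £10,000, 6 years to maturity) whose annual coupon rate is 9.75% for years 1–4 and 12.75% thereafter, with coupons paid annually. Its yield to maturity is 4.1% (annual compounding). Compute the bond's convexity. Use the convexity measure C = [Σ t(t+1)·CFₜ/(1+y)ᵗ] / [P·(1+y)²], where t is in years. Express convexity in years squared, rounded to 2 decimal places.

30.06

With y = 0.041:
  t   CF        PV=CF/(1+0.041)^t    t·PV        t(t+1)·PV
  1       975.00       936.5994       936.5994       1,873.1988
  2       975.00       899.7113     1,799.4225       5,398.2676
  3       975.00       864.2759     2,592.8278      10,371.3114
  4       975.00       830.2363     3,320.9450      16,604.7252
  5     1,275.00     1,042.9333     5,214.6665      31,287.9992
  6    11,275.00     8,859.5604    53,157.3624     372,101.5370
  Σ                 13,433.3166    67,021.8238     437,637.0392
P = 13,433.3166.
Convexity = Σ t(t+1)·PV / [P·(1+y)²] = 437,637.0392 / (13,433.3166 × 1.083681) = 30.06280.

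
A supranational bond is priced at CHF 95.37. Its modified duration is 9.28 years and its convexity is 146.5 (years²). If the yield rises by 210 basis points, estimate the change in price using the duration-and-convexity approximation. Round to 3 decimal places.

Duration effect: -D_mod·Δy = -9.28 × (+0.021) = -0.194880
Convexity effect: ½·C·(Δy)² = 0.5 × 146.5 × (0.021)² = +0.03230325
ΔP/P ≈ -0.194880 + 0.03230325 = -0.16257675
ΔP ≈ 95.37 × (-0.16257675) = -15.5049446475.

-CHF 15.505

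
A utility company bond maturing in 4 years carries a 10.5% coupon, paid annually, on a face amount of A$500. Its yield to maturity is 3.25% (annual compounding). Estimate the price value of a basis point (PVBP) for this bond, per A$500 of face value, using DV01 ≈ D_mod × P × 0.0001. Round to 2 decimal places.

A$0.22

Periodic yield y = 0.0325.
  t   CF        PV=CF/(1+0.0325)^t    t·PV
  1        52.50        50.8475        50.8475
  2        52.50        49.2469        98.4939
  3        52.50        47.6968       143.0904
  4       552.50       486.1520     1,944.6078
  Σ                    633.9431     2,237.0395
P = 633.9431; D_Mac = 3.52877 yrs; D_mod = 3.41769 yrs.
DV01 ≈ 3.41769 × 633.9431 × 0.0001 = 0.216662.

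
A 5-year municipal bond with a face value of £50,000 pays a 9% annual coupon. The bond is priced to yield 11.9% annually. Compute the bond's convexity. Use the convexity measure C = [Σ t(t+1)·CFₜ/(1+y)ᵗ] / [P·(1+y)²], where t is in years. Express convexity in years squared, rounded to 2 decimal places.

18.87

With y = 0.119:
  t   CF        PV=CF/(1+0.119)^t    t·PV        t(t+1)·PV
  1     4,500.00     4,021.4477     4,021.4477       8,042.8954
  2     4,500.00     3,593.7871     7,187.5741      21,562.7224
  3     4,500.00     3,211.6060     9,634.8179      38,539.2714
  4     4,500.00     2,870.0679    11,480.2715      57,401.3575
  5    54,500.00    31,063.1912   155,315.9559     931,895.7355
  Σ                 44,760.0998   187,640.0671   1,057,441.9823
P = 44,760.0998.
Convexity = Σ t(t+1)·PV / [P·(1+y)²] = 1,057,441.9823 / (44,760.0998 × 1.252161) = 18.86711.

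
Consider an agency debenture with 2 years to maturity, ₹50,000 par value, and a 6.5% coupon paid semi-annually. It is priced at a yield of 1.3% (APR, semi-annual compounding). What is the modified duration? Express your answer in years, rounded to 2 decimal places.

Periodic yield y = 0.0065. First find Macaulay duration:
  t   CF        PV=CF/(1+0.0065)^t    t·PV
  1     1,625.00     1,614.5057     1,614.5057
  2     1,625.00     1,604.0792     3,208.1584
  3     1,625.00     1,593.7200     4,781.1601
  4    51,625.00    50,304.2812   201,217.1248
  Σ                 55,116.5861   210,820.9490
P = 55,116.5861; Macaulay duration = 210,820.9490 / 55,116.5861 = 3.82500 half-year periods = 1.91250 years.
Modified duration = D_Mac / (1 + y) = 1.91250 / 1.0065 = 1.90015 years.

1.90 years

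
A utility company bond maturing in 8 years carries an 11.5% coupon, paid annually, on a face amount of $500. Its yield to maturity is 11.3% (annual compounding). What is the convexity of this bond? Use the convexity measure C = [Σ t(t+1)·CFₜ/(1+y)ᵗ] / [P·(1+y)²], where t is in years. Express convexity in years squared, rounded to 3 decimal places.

With y = 0.113:
  t   CF        PV=CF/(1+0.113)^t    t·PV        t(t+1)·PV
  1        57.50        51.6622        51.6622         103.3243
  2        57.50        46.4170        92.8341         278.5023
  3        57.50        41.7044       125.1133         500.4533
  4        57.50        37.4703       149.8812         749.4060
  5        57.50        33.6660       168.3302       1,009.9812
  6        57.50        30.2480       181.4881       1,270.4166
  7        57.50        27.1770       190.2391       1,521.9126
  8       557.50       236.7465     1,893.9720      17,045.7476
  Σ                    505.0915     2,853.5201      22,479.7440
P = 505.0915.
Convexity = Σ t(t+1)·PV / [P·(1+y)²] = 22,479.7440 / (505.0915 × 1.238769) = 35.92783.

35.928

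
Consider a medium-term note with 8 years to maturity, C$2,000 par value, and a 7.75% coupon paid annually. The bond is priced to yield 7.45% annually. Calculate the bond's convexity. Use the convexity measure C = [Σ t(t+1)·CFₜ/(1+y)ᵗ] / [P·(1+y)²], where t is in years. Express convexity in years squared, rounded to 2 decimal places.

44.67

With y = 0.0745:
  t   CF        PV=CF/(1+0.0745)^t    t·PV        t(t+1)·PV
  1       155.00       144.2531       144.2531         288.5063
  2       155.00       134.2514       268.5028         805.5085
  3       155.00       124.9431       374.8294       1,499.3178
  4       155.00       116.2803       465.1211       2,325.6053
  5       155.00       108.2180       541.0901       3,246.5407
  6       155.00       100.7148       604.2886       4,230.0205
  7       155.00        93.7318       656.1223       5,248.9784
  8     2,155.00     1,212.8188     9,702.5503      87,322.9527
  Σ                  2,035.2113    12,756.7578     104,967.4301
P = 2,035.2113.
Convexity = Σ t(t+1)·PV / [P·(1+y)²] = 104,967.4301 / (2,035.2113 × 1.154550) = 44.67167.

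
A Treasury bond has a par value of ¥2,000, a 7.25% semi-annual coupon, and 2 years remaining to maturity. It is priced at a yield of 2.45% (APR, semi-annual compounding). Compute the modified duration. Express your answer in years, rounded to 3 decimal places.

Periodic yield y = 0.01225. First find Macaulay duration:
  t   CF        PV=CF/(1+0.01225)^t    t·PV
  1        72.50        71.6226        71.6226
  2        72.50        70.7559       141.5117
  3        72.50        69.8996       209.6988
  4     2,072.50     1,973.9830     7,895.9318
  Σ                  2,186.2610     8,318.7649
P = 2,186.2610; Macaulay duration = 8,318.7649 / 2,186.2610 = 3.80502 half-year periods = 1.90251 years.
Modified duration = D_Mac / (1 + y) = 1.90251 / 1.01225 = 1.87949 years.

1.879 years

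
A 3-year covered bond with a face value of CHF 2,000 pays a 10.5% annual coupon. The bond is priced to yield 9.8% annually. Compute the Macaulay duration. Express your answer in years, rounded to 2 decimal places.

Periodic yield y = 0.098. Discount each cash flow and weight by its year:
  t   CF        PV=CF/(1+0.098)^t    t·PV
  1       210.00       191.2568       191.2568
  2       210.00       174.1865       348.3731
  3     2,210.00     1,669.4955     5,008.4865
  Σ                  2,034.9389     5,548.1164
Price P = Σ PV = 2,034.9389.
Macaulay duration = Σ(t·PV) / P = 5,548.1164 / 2,034.9389 = 2.72643 years.

2.73 years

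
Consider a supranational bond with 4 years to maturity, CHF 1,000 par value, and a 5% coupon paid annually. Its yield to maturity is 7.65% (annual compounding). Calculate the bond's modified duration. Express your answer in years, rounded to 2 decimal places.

Periodic yield y = 0.0765. First find Macaulay duration:
  t   CF        PV=CF/(1+0.0765)^t    t·PV
  1        50.00        46.4468        46.4468
  2        50.00        43.1461        86.2923
  3        50.00        40.0800       120.2401
  4     1,050.00       781.8675     3,127.4700
  Σ                    911.5405     3,380.4492
P = 911.5405; Macaulay duration = 3,380.4492 / 911.5405 = 3.70850 years.
Modified duration = D_Mac / (1 + y) = 3.70850 / 1.0765 = 3.44496 years.

3.44 years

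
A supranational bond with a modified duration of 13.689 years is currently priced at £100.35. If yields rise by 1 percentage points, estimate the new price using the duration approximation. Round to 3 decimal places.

£86.613

Duration approximation: ΔP/P ≈ -D_mod · Δy = -13.689 × (+0.01) = -0.136890.
New price ≈ 100.35 × (1 - 0.136890) = 86.6130885.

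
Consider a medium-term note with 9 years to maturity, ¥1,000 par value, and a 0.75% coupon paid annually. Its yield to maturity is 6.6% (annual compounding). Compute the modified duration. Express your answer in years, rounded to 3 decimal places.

Periodic yield y = 0.066. First find Macaulay duration:
  t   CF        PV=CF/(1+0.066)^t    t·PV
  1         7.50         7.0356         7.0356
  2         7.50         6.6000        13.2001
  3         7.50         6.1914        18.5742
  4         7.50         5.8081        23.2323
  5         7.50         5.4485        27.2424
  6         7.50         5.1111        30.6669
  7         7.50         4.7947        33.5629
  8         7.50         4.4978        35.9827
  9     1,007.50       566.8005     5,101.2044
  Σ                    612.2878     5,290.7014
P = 612.2878; Macaulay duration = 5,290.7014 / 612.2878 = 8.64087 years.
Modified duration = D_Mac / (1 + y) = 8.64087 / 1.066 = 8.10588 years.

8.106 years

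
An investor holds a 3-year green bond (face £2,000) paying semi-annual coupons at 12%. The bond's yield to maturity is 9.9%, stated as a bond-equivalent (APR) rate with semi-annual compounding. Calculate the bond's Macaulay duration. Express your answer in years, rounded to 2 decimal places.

2.62 years

Periodic yield y = 0.0495. Discount each cash flow and weight by its period:
  t   CF        PV=CF/(1+0.0495)^t    t·PV
  1       120.00       114.3402       114.3402
  2       120.00       108.9473       217.8945
  3       120.00       103.8087       311.4262
  4       120.00        98.9126       395.6503
  5       120.00        94.2473       471.2366
  6     2,120.00     1,586.5041     9,519.0247
  Σ                  2,106.7602    11,029.5725
Price P = Σ PV = 2,106.7602.
Macaulay duration = Σ(t·PV) / P = 11,029.5725 / 2,106.7602 = 5.23532 half-year periods.
In years: 5.23532 / 2 = 2.61766 years.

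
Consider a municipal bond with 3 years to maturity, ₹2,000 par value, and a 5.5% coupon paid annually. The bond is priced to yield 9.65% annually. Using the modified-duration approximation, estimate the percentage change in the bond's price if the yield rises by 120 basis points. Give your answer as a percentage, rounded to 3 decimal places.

Periodic yield y = 0.0965. Modified duration first:
  t   CF        PV=CF/(1+0.0965)^t    t·PV
  1       110.00       100.3192       100.3192
  2       110.00        91.4904       182.9808
  3     2,110.00     1,600.5032     4,801.5096
  Σ                  1,792.3128     5,084.8096
P = 1,792.3128; D_Mac = 2.83701 yrs; D_mod = 2.83701/(1+0.0965) = 2.58733 yrs.
ΔP/P ≈ -D_mod · Δy = -2.58733 × (+0.012) = -0.031048 = -3.1048%.

-3.105%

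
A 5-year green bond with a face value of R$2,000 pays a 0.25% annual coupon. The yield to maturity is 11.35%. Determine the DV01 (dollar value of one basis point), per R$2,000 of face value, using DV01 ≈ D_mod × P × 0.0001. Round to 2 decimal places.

R$0.53

Periodic yield y = 0.1135.
  t   CF        PV=CF/(1+0.1135)^t    t·PV
  1         5.00         4.4903         4.4903
  2         5.00         4.0326         8.0653
  3         5.00         3.6216        10.8648
  4         5.00         3.2524        13.0098
  5     2,005.00     1,171.2869     5,856.4343
  Σ                  1,186.6839     5,892.8644
P = 1,186.6839; D_Mac = 4.96582 yrs; D_mod = 4.45965 yrs.
DV01 ≈ 4.45965 × 1,186.6839 × 0.0001 = 0.529220.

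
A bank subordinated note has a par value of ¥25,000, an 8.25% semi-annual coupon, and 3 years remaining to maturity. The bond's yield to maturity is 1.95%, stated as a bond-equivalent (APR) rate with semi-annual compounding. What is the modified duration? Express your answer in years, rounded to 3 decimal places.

2.718 years

Periodic yield y = 0.00975. First find Macaulay duration:
  t   CF        PV=CF/(1+0.00975)^t    t·PV
  1     1,031.25     1,021.2924     1,021.2924
  2     1,031.25     1,011.4309     2,022.8619
  3     1,031.25     1,001.6647     3,004.9941
  4     1,031.25       991.9928     3,967.9711
  5     1,031.25       982.4142     4,912.0712
  6    26,031.25    24,559.0663   147,354.3980
  Σ                 29,567.8614   162,283.5888
P = 29,567.8614; Macaulay duration = 162,283.5888 / 29,567.8614 = 5.48851 half-year periods = 2.74426 years.
Modified duration = D_Mac / (1 + y) = 2.74426 / 1.00975 = 2.71776 years.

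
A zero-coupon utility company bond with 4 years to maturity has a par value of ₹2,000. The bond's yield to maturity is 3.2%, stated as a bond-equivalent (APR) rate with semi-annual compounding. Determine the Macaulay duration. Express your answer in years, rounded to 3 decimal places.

A zero-coupon bond has a single cash flow at maturity, so its Macaulay duration equals its maturity: 4 years.
(Equivalently: 8 semi-annual periods ÷ 2 = 4 years.)

4.000 years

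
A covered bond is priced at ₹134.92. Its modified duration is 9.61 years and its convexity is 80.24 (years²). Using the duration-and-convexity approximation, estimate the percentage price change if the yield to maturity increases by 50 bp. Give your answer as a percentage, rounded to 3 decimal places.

Duration effect: -D_mod·Δy = -9.61 × (+0.005) = -0.048050
Convexity effect: ½·C·(Δy)² = 0.5 × 80.24 × (0.005)² = +0.0010030
ΔP/P ≈ -0.048050 + 0.0010030 = -0.047047
= -4.7047%.

-4.705%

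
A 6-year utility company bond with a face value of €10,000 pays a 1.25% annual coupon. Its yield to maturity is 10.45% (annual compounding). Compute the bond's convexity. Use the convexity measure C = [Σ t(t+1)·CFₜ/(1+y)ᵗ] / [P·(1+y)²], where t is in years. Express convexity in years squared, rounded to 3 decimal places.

With y = 0.1045:
  t   CF        PV=CF/(1+0.1045)^t    t·PV        t(t+1)·PV
  1       125.00       113.1734       113.1734         226.3468
  2       125.00       102.4657       204.9314         614.7943
  3       125.00        92.7711       278.3134       1,113.2536
  4       125.00        83.9938       335.9751       1,679.8756
  5       125.00        76.0469       380.2344       2,281.4065
  6    10,125.00     5,577.0008    33,462.0051     234,234.0357
  Σ                  6,045.4517    34,774.6328     240,149.7124
P = 6,045.4517.
Convexity = Σ t(t+1)·PV / [P·(1+y)²] = 240,149.7124 / (6,045.4517 × 1.219920) = 32.56281.

32.563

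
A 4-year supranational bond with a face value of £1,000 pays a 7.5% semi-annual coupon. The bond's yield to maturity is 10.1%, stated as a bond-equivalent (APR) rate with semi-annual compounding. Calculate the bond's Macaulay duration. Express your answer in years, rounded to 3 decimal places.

3.504 years

Periodic yield y = 0.0505. Discount each cash flow and weight by its period:
  t   CF        PV=CF/(1+0.0505)^t    t·PV
  1        37.50        35.6973        35.6973
  2        37.50        33.9812        67.9625
  3        37.50        32.3477        97.0430
  4        37.50        30.7926       123.1706
  5        37.50        29.3124       146.5619
  6        37.50        27.9033       167.4196
  7        37.50        26.5619       185.9332
  8     1,037.50       699.5514     5,596.4115
  Σ                    916.1478     6,420.1995
Price P = Σ PV = 916.1478.
Macaulay duration = Σ(t·PV) / P = 6,420.1995 / 916.1478 = 7.00782 half-year periods.
In years: 7.00782 / 2 = 3.50391 years.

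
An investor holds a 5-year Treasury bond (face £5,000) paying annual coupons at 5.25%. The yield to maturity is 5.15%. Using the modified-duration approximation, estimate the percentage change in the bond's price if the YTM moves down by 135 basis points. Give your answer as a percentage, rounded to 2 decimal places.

+5.81%

Periodic yield y = 0.0515. Modified duration first:
  t   CF        PV=CF/(1+0.0515)^t    t·PV
  1       262.50       249.6434       249.6434
  2       262.50       237.4164       474.8328
  3       262.50       225.7883       677.3650
  4       262.50       214.7297       858.9190
  5     5,262.50     4,093.9801    20,469.9003
  Σ                  5,021.5579    22,730.6605
P = 5,021.5579; D_Mac = 4.52662 yrs; D_mod = 4.52662/(1+0.0515) = 4.30491 yrs.
ΔP/P ≈ -D_mod · Δy = -4.30491 × (-0.0135) = +0.058116 = +5.8116%.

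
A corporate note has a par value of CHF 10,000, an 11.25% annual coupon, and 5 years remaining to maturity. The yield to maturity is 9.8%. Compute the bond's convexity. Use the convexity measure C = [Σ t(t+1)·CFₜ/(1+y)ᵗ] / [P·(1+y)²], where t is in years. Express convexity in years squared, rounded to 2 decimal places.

19.06

With y = 0.098:
  t   CF        PV=CF/(1+0.098)^t    t·PV        t(t+1)·PV
  1     1,125.00     1,024.5902     1,024.5902       2,049.1803
  2     1,125.00       933.1422     1,866.2845       5,598.8534
  3     1,125.00       849.8563     2,549.5689      10,198.2757
  4     1,125.00       774.0039     3,096.0157      15,480.0785
  5    11,125.00     6,970.8914    34,854.4572     209,126.7431
  Σ                 10,552.4841    43,390.9164     242,453.1309
P = 10,552.4841.
Convexity = Σ t(t+1)·PV / [P·(1+y)²] = 242,453.1309 / (10,552.4841 × 1.205604) = 19.05761.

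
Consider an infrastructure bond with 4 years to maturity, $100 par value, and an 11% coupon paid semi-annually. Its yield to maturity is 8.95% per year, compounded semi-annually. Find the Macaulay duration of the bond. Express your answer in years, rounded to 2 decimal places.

3.37 years

Periodic yield y = 0.04475. Discount each cash flow and weight by its period:
  t   CF        PV=CF/(1+0.04475)^t    t·PV
  1         5.50         5.2644         5.2644
  2         5.50         5.0389        10.0779
  3         5.50         4.8231        14.4693
  4         5.50         4.6165        18.4660
  5         5.50         4.4188        22.0938
  6         5.50         4.2295        25.3770
  7         5.50         4.0483        28.3383
  8       105.50        74.3282       594.6253
  Σ                    106.7677       718.7120
Price P = Σ PV = 106.7677.
Macaulay duration = Σ(t·PV) / P = 718.7120 / 106.7677 = 6.73155 half-year periods.
In years: 6.73155 / 2 = 3.36577 years.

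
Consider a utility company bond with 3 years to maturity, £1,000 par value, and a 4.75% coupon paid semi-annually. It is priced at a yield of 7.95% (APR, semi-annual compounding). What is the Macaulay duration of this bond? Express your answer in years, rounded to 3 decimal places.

Periodic yield y = 0.03975. Discount each cash flow and weight by its period:
  t   CF        PV=CF/(1+0.03975)^t    t·PV
  1        23.75        22.8420        22.8420
  2        23.75        21.9688        43.9375
  3        23.75        21.1289        63.3867
  4        23.75        20.3211        81.2845
  5        23.75        19.5442        97.7212
  6     1,023.75       810.2524     4,861.5146
  Σ                    916.0575     5,170.6866
Price P = Σ PV = 916.0575.
Macaulay duration = Σ(t·PV) / P = 5,170.6866 / 916.0575 = 5.64450 half-year periods.
In years: 5.64450 / 2 = 2.82225 years.

2.822 years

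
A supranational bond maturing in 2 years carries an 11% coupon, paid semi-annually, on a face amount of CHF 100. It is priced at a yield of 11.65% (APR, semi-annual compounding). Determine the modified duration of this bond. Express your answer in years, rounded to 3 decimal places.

Periodic yield y = 0.05825. First find Macaulay duration:
  t   CF        PV=CF/(1+0.05825)^t    t·PV
  1         5.50         5.1973         5.1973
  2         5.50         4.9112         9.8224
  3         5.50         4.6409        13.9226
  4       105.50        84.1200       336.4801
  Σ                     98.8693       365.4223
P = 98.8693; Macaulay duration = 365.4223 / 98.8693 = 3.69601 half-year periods = 1.84801 years.
Modified duration = D_Mac / (1 + y) = 1.84801 / 1.05825 = 1.74629 years.

1.746 years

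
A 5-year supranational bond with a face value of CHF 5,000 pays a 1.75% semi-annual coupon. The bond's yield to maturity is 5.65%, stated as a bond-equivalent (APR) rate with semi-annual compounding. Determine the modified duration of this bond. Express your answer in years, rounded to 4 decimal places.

Periodic yield y = 0.02825. First find Macaulay duration:
  t   CF        PV=CF/(1+0.02825)^t    t·PV
  1        43.75        42.5480        42.5480
  2        43.75        41.3791        82.7581
  3        43.75        40.2422       120.7267
  4        43.75        39.1366       156.5464
  5        43.75        38.0614       190.3069
  6        43.75        37.0157       222.0941
  7        43.75        35.9987       251.9910
  8        43.75        35.0097       280.0776
  9        43.75        34.0478       306.4306
  10    5,043.75     3,817.3886    38,173.8858
  Σ                  4,160.8278    39,827.3652
P = 4,160.8278; Macaulay duration = 39,827.3652 / 4,160.8278 = 9.57198 half-year periods = 4.78599 years.
Modified duration = D_Mac / (1 + y) = 4.78599 / 1.02825 = 4.65450 years.

4.6545 years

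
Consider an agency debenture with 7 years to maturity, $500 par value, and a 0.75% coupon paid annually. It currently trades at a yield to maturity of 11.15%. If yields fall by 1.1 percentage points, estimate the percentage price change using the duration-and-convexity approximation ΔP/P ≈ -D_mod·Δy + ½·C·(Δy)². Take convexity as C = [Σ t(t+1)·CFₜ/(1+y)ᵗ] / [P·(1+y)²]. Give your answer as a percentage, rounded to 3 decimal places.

With y = 0.1115:
  t   CF        PV=CF/(1+0.1115)^t    t·PV        t(t+1)·PV
  1         3.75         3.3738         3.3738           6.7476
  2         3.75         3.0354         6.0707          18.2122
  3         3.75         2.7309         8.1926          32.7706
  4         3.75         2.4569         9.8277          49.1387
  5         3.75         2.2105        11.0523          66.3140
  6         3.75         1.9887        11.9323          83.5264
  7       503.75       240.3526     1,682.4681      13,459.7445
  Σ                    256.1488     1,732.9177      13,716.4541
P = 256.1488; D_Mac = 6.76528 yrs; D_mod = 6.08662 yrs; C = 43.34416.
Duration effect: -6.08662 × (-0.011) = +0.066953
Convexity effect: 0.5 × 43.34416 × (-0.011)² = +0.0026223
ΔP/P ≈ +0.066953 + 0.0026223 = +0.069575 = +6.9575%.

+6.958%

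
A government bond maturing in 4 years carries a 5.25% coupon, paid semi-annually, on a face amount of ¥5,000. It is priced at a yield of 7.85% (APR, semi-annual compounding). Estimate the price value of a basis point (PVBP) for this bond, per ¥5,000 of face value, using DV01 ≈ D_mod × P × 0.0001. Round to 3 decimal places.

Periodic yield y = 0.03925.
  t   CF        PV=CF/(1+0.03925)^t    t·PV
  1       131.25       126.2930       126.2930
  2       131.25       121.5232       243.0464
  3       131.25       116.9336       350.8007
  4       131.25       112.5173       450.0691
  5       131.25       108.2678       541.3388
  6       131.25       104.1787       625.0725
  7       131.25       100.2442       701.7091
  8     5,131.25     3,771.0554    30,168.4430
  Σ                  4,561.0131    33,206.7725
P = 4,561.0131; D_Mac = 7.28057 half-year periods = 3.64028 yrs; D_mod = 3.50280 yrs.
DV01 ≈ 3.50280 × 4,561.0131 × 0.0001 = 1.597632.

¥1.598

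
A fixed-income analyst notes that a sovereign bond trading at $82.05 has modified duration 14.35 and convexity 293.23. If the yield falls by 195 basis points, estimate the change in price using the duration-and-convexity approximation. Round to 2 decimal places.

+$27.53

Duration effect: -D_mod·Δy = -14.35 × (-0.0195) = +0.279825
Convexity effect: ½·C·(Δy)² = 0.5 × 293.23 × (-0.0195)² = +0.05575035375
ΔP/P ≈ +0.279825 + 0.05575035375 = +0.33557535375
ΔP ≈ 82.05 × (+0.33557535375) = +27.5339577751875.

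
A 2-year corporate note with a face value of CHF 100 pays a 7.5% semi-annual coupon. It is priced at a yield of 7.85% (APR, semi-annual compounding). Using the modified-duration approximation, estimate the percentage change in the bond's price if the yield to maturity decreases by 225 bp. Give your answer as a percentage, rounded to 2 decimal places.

Periodic yield y = 0.03925. Modified duration first:
  t   CF        PV=CF/(1+0.03925)^t    t·PV
  1         3.75         3.6084         3.6084
  2         3.75         3.4721         6.9442
  3         3.75         3.3410        10.0229
  4       103.75        88.9422       355.7689
  Σ                     99.3636       376.3443
P = 99.3636; D_Mac = 3.78755 half-year periods = 1.89377 yrs; D_mod = 1.89377/(1+0.03925) = 1.82225 yrs.
ΔP/P ≈ -D_mod · Δy = -1.82225 × (-0.0225) = +0.041001 = +4.1001%.

+4.10%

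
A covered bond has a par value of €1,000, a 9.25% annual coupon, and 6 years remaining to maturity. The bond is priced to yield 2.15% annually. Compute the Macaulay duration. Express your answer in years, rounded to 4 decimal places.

5.0537 years

Periodic yield y = 0.0215. Discount each cash flow and weight by its year:
  t   CF        PV=CF/(1+0.0215)^t    t·PV
  1        92.50        90.5531        90.5531
  2        92.50        88.6472       177.2944
  3        92.50        86.7814       260.3442
  4        92.50        84.9549       339.8195
  5        92.50        83.1668       415.8339
  6     1,092.50       961.5928     5,769.5570
  Σ                  1,395.6962     7,053.4020
Price P = Σ PV = 1,395.6962.
Macaulay duration = Σ(t·PV) / P = 7,053.4020 / 1,395.6962 = 5.05368 years.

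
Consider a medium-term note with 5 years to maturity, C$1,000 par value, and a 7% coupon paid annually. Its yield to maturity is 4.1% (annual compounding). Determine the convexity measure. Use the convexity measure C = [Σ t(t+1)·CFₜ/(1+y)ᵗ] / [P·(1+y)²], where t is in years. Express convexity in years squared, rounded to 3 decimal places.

23.476

With y = 0.041:
  t   CF        PV=CF/(1+0.041)^t    t·PV        t(t+1)·PV
  1        70.00        67.2430        67.2430         134.4861
  2        70.00        64.5947       129.1893         387.5679
  3        70.00        62.0506       186.1517         744.6070
  4        70.00        59.6067       238.4268       1,192.1341
  5     1,070.00       875.2460     4,376.2300      26,257.3797
  Σ                  1,128.7410     4,997.2409      28,716.1748
P = 1,128.7410.
Convexity = Σ t(t+1)·PV / [P·(1+y)²] = 28,716.1748 / (1,128.7410 × 1.083681) = 23.47636.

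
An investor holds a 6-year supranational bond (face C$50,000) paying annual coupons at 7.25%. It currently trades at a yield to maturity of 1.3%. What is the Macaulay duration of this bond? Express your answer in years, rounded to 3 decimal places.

Periodic yield y = 0.013. Discount each cash flow and weight by its year:
  t   CF        PV=CF/(1+0.013)^t    t·PV
  1     3,625.00     3,578.4798     3,578.4798
  2     3,625.00     3,532.5565     7,065.1131
  3     3,625.00     3,487.2226    10,461.6679
  4     3,625.00     3,442.4705    13,769.8821
  5     3,625.00     3,398.2927    16,991.4636
  6    53,625.00    49,626.1556   297,756.9337
  Σ                 67,065.1778   349,623.5400
Price P = Σ PV = 67,065.1778.
Macaulay duration = Σ(t·PV) / P = 349,623.5400 / 67,065.1778 = 5.21319 years.

5.213 years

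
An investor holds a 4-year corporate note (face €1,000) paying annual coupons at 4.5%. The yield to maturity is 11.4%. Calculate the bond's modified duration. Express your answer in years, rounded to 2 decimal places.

3.33 years

Periodic yield y = 0.114. First find Macaulay duration:
  t   CF        PV=CF/(1+0.114)^t    t·PV
  1        45.00        40.3950        40.3950
  2        45.00        36.2612        72.5224
  3        45.00        32.5504        97.6513
  4     1,045.00       678.5401     2,714.1605
  Σ                    787.7467     2,924.7292
P = 787.7467; Macaulay duration = 2,924.7292 / 787.7467 = 3.71278 years.
Modified duration = D_Mac / (1 + y) = 3.71278 / 1.114 = 3.33284 years.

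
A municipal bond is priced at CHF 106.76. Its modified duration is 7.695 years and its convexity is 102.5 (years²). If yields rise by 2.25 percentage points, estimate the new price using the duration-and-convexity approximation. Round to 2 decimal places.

Duration effect: -D_mod·Δy = -7.695 × (+0.0225) = -0.1731375
Convexity effect: ½·C·(Δy)² = 0.5 × 102.5 × (0.0225)² = +0.0259453125
ΔP/P ≈ -0.1731375 + 0.0259453125 = -0.1471921875
New price ≈ 106.76 × (1 - 0.1471921875) = 91.0457620625.

CHF 91.05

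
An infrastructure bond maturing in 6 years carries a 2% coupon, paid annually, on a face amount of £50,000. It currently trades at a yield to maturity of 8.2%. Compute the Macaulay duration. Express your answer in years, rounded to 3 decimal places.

Periodic yield y = 0.082. Discount each cash flow and weight by its year:
  t   CF        PV=CF/(1+0.082)^t    t·PV
  1     1,000.00       924.2144       924.2144
  2     1,000.00       854.1723     1,708.3446
  3     1,000.00       789.4383     2,368.3150
  4     1,000.00       729.6103     2,918.4412
  5     1,000.00       674.3164     3,371.5818
  6    51,000.00    31,783.8580   190,703.1479
  Σ                 35,755.6097   201,994.0449
Price P = Σ PV = 35,755.6097.
Macaulay duration = Σ(t·PV) / P = 201,994.0449 / 35,755.6097 = 5.64930 years.

5.649 years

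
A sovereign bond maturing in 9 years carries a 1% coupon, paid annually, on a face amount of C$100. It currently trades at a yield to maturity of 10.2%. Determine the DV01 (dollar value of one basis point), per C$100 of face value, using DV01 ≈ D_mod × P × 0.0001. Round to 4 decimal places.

Periodic yield y = 0.102.
  t   CF        PV=CF/(1+0.102)^t    t·PV
  1         1.00         0.9074         0.9074
  2         1.00         0.8234         1.6469
  3         1.00         0.7472         2.2417
  4         1.00         0.6781         2.7123
  5         1.00         0.6153         3.0765
  6         1.00         0.5584         3.3501
  7         1.00         0.5067         3.5467
  8         1.00         0.4598         3.6782
  9       101.00        42.1393       379.2534
  Σ                     47.4356       400.4134
P = 47.4356; D_Mac = 8.44120 yrs; D_mod = 7.65989 yrs.
DV01 ≈ 7.65989 × 47.4356 × 0.0001 = 0.036335.

C$0.0363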